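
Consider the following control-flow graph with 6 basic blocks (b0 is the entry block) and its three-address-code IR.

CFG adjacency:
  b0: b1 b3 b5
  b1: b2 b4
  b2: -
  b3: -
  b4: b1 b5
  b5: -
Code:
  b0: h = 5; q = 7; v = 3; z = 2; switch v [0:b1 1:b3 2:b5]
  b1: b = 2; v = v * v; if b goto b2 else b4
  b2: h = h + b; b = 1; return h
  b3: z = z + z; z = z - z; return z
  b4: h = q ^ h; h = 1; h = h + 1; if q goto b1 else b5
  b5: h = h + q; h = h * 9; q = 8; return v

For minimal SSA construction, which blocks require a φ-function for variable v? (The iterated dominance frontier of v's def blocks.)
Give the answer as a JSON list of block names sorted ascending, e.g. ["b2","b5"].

idom tree: b1←b0 b2←b1 b3←b0 b4←b1 b5←b0
Dom at joins:
  b1: preds {b0,b4}: {b0} ∩ {b0,b1,b4} = {b0}; idom=b0
  b5: preds {b0,b4}: {b0} ∩ {b0,b1,b4} = {b0}; idom=b0

DF derivation:
  join b1 pred b0: · stop@b0
  join b1 pred b4: b4→b1 stop@b0
  join b5 pred b0: · stop@b0
  join b5 pred b4: b4→b1 stop@b0
  b0 → ∅
  b1 → {b1,b5}
  b2 → ∅
  b3 → ∅
  b4 → {b1,b5}
  b5 → ∅

φ for v: defs {b0,b1}
  DF⁺ = {b1,b5}

Answer: ["b1", "b5"]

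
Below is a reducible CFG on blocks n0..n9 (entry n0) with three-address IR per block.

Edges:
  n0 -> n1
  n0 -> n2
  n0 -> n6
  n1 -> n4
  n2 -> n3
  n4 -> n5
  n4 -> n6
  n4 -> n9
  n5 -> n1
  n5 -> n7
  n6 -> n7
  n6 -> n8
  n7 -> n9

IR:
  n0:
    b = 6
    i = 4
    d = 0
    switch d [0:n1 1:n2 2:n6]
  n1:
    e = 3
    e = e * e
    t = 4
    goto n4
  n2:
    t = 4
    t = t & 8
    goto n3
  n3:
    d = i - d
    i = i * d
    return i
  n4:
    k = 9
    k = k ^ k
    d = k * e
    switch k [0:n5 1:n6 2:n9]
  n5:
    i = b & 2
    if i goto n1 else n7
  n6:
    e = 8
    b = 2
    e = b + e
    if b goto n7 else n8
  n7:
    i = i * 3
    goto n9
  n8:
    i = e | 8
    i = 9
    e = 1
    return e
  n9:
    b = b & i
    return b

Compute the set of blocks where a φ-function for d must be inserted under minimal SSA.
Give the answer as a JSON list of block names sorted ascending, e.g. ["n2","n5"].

Answer: ["n1", "n6", "n7", "n9"]

Analysis:
idom tree: n1←n0 n2←n0 n3←n2 n4←n1 n5←n4 n6←n0 n7←n0 n8←n6 n9←n0
Dom∩ at merges:
  n1: preds {n0,n5}: {n0} ∩ {n0,n1,n4,n5} = {n0}; idom=n0
  n6: preds {n0,n4}: {n0} ∩ {n0,n1,n4} = {n0}; idom=n0
  n7: preds {n5,n6}: {n0,n1,n4,n5} ∩ {n0,n6} = {n0}; idom=n0
  n9: preds {n4,n7}: {n0,n1,n4} ∩ {n0,n7} = {n0}; idom=n0

DF derivation:
  join n1 pred n0: · stop@n0
  join n1 pred n5: n5→n4→n1 stop@n0
  join n6 pred n0: · stop@n0
  join n6 pred n4: n4→n1 stop@n0
  join n7 pred n5: n5→n4→n1 stop@n0
  join n7 pred n6: n6 stop@n0
  join n9 pred n4: n4→n1 stop@n0
  join n9 pred n7: n7 stop@n0
  n0 → ∅
  n1 → {n1,n6,n7,n9}
  n2 → ∅
  n3 → ∅
  n4 → {n1,n6,n7,n9}
  n5 → {n1,n7}
  n6 → {n7}
  n7 → {n9}
  n8 → ∅
  n9 → ∅

φ for d: defs {n0,n3,n4}
  DF⁺ = {n1,n6,n7,n9}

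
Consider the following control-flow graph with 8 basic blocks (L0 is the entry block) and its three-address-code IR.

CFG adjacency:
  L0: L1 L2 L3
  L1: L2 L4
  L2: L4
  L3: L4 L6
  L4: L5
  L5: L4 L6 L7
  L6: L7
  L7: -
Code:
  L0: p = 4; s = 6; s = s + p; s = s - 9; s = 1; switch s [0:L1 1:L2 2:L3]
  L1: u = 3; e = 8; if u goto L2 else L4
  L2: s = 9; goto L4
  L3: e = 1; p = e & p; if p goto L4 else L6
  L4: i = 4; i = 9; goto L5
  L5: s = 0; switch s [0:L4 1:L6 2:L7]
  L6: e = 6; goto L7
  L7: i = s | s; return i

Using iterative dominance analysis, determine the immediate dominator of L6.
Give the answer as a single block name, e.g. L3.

Answer: L0

Working:
idom tree: L1←L0 L2←L0 L3←L0 L4←L0 L5←L4 L6←L0 L7←L0
Join-block Dom:
  L2: preds {L0,L1}: {L0} ∩ {L0,L1} = {L0}; idom=L0
  L4: preds {L1,L2,L3,L5}: {L0,L1} ∩ {L0,L2} ∩ {L0,L3} ∩ {L0,L4,L5} = {L0}; idom=L0
  L6: preds {L3,L5}: {L0,L3} ∩ {L0,L4,L5} = {L0}; idom=L0
  L7: preds {L5,L6}: {L0,L4,L5} ∩ {L0,L6} = {L0}; idom=L0

idom(L6) = L0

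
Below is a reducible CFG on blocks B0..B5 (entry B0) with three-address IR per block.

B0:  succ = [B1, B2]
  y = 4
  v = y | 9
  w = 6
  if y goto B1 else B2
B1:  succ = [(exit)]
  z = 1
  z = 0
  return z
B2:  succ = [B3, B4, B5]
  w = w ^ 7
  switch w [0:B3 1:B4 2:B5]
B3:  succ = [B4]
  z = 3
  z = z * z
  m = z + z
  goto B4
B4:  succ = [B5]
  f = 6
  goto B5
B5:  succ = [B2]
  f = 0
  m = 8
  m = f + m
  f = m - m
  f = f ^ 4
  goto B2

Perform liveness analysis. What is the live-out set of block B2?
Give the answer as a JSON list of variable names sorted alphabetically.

Per-block:
  B0 def {v,w,y} use ∅
  B1 def {z} use ∅
  B2 def {w} use {w}
  B3 def {m,z} use ∅
  B4 def {f} use ∅
  B5 def {f,m} use ∅

Live sets:
  live B0: ∅→{w}
  live B1: ∅→∅
  live B2: {w}→{w}
  live B3: {w}→{w}
  live B4: {w}→{w}
  live B5: {w}→{w}

live-out(B2) = ["w"]

Answer: ["w"]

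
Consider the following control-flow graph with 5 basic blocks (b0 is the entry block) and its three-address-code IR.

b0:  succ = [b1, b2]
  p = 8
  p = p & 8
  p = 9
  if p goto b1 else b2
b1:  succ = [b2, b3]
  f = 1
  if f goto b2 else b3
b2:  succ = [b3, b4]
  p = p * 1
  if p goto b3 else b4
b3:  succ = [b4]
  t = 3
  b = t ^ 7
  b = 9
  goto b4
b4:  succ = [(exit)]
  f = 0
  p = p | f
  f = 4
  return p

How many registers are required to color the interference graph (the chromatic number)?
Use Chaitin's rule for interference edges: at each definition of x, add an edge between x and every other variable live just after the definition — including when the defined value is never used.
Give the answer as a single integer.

Per-block:
  b0 def {p} use ∅
  b1 def {f} use ∅
  b2 def {p} use {p}
  b3 def {b,t} use ∅
  b4 def {f,p} use {p}

Live sets:
  b0: in=∅ out={p}
  b1: in={p} out={p}
  b2: in={p} out={p}
  b3: in={p} out={p}
  b4: in={p} out=∅

Interfere edges:
  b — {p}
  f — {p}
  p — {b,f,t}
  t — {p}

Registers:
  lower bound: {b,p} mutually conflict ⇒ χ ≥ 2
  assign b→c1 f→c1 p→c0 t→c1 — no edge inside a register ⇒ χ ≤ 2
  χ = 2

Answer: 2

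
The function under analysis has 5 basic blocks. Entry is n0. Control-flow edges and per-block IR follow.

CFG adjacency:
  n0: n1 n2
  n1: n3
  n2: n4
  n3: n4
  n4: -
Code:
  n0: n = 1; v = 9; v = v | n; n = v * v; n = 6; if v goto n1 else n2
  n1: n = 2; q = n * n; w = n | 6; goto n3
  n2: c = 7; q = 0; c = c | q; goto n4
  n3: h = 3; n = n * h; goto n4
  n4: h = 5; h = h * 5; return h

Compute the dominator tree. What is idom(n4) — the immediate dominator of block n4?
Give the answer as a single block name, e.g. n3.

Answer: n0

Working:
idom tree: n1←n0 n2←n0 n3←n1 n4←n0
Dom at joins:
  n4: preds {n2,n3}: {n0,n2} ∩ {n0,n1,n3} = {n0}; idom=n0

idom(n4) = n0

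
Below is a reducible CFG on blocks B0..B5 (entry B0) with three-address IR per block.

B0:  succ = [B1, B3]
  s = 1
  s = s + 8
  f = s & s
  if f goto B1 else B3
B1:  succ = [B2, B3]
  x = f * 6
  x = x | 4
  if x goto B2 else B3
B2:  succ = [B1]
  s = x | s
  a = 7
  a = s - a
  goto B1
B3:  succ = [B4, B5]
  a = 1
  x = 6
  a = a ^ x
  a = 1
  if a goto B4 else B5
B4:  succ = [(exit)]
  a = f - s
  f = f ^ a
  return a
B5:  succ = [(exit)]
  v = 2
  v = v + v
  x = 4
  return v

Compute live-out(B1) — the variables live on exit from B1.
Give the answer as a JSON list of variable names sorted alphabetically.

Answer: ["f", "s", "x"]

Working:
def/use:
  B0 def {f,s} use ∅
  B1 def {x} use {f}
  B2 def {a,s} use {s,x}
  B3 def {a,x} use ∅
  B4 def {a,f} use {f,s}
  B5 def {v,x} use ∅

Liveness:
  B0: in=∅ out={f,s}
  B1: in={f,s} out={f,s,x}
  B2: in={f,s,x} out={f,s}
  B3: in={f,s} out={f,s}
  B4: in={f,s} out=∅
  B5: in=∅ out=∅

live-out(B1) = ["f", "s", "x"]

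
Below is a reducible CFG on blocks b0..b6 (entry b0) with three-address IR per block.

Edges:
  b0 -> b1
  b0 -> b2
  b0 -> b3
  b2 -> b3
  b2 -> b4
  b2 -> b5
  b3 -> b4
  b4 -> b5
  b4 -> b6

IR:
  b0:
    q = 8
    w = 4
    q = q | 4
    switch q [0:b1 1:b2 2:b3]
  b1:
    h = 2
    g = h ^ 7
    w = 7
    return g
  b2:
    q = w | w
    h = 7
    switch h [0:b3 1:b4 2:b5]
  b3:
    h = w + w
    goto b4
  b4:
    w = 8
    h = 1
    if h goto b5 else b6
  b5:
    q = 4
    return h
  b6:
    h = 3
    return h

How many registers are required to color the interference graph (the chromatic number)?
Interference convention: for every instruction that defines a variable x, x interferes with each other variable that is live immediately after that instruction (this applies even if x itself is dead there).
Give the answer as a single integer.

Block summaries:
  b0: def={q,w} ue=∅
  b1: def={g,h,w} ue=∅
  b2: def={h,q} ue={w}
  b3: def={h} ue={w}
  b4: def={h,w} ue=∅
  b5: def={q} ue={h}
  b6: def={h} ue=∅

Liveness:
  b0 li=∅ lo={w}
  b1 li=∅ lo=∅
  b2 li={w} lo={h,w}
  b3 li={w} lo=∅
  b4 li=∅ lo={h}
  b5 li={h} lo=∅
  b6 li=∅ lo=∅

Interfere edges:
  g — {w}
  h — {q,w}
  q — {h,w}
  w — {g,h,q}

Chromatic number:
  lower bound: {h,q,w} mutually conflict ⇒ χ ≥ 3
  assign g→c1 h→c1 q→c2 w→c0 — no edge inside a register ⇒ χ ≤ 3
  χ = 3

Answer: 3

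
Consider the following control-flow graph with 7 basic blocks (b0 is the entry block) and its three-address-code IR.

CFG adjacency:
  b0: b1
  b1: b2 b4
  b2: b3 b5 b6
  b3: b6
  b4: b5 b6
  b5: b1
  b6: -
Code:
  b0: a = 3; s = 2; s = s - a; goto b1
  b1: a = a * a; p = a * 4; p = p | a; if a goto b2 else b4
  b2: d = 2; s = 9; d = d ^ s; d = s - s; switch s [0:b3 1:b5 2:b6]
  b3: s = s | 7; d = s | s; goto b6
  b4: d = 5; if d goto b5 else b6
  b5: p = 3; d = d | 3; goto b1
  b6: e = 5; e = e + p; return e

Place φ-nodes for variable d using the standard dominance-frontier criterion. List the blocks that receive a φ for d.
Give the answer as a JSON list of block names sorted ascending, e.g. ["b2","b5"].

idom tree: b1←b0 b2←b1 b3←b2 b4←b1 b5←b1 b6←b1
Dom∩ at merges:
  b1: preds {b0,b5}: {b0} ∩ {b0,b1,b5} = {b0}; idom=b0
  b5: preds {b2,b4}: {b0,b1,b2} ∩ {b0,b1,b4} = {b0,b1}; idom=b1
  b6: preds {b2,b3,b4}: {b0,b1,b2} ∩ {b0,b1,b2,b3} ∩ {b0,b1,b4} = {b0,b1}; idom=b1

Frontier:
  join b1 pred b0: · stop@b0
  join b1 pred b5: b5→b1 stop@b0
  join b5 pred b2: b2 stop@b1
  join b5 pred b4: b4 stop@b1
  join b6 pred b2: b2 stop@b1
  join b6 pred b3: b3→b2 stop@b1
  join b6 pred b4: b4 stop@b1
  DF(b0)=∅
  DF(b1)={b1}
  DF(b2)={b5,b6}
  DF(b3)={b6}
  DF(b4)={b5,b6}
  DF(b5)={b1}
  DF(b6)=∅

φ for d: defs {b2,b3,b4,b5}
  DF⁺ = {b1,b5,b6}

Answer: ["b1", "b5", "b6"]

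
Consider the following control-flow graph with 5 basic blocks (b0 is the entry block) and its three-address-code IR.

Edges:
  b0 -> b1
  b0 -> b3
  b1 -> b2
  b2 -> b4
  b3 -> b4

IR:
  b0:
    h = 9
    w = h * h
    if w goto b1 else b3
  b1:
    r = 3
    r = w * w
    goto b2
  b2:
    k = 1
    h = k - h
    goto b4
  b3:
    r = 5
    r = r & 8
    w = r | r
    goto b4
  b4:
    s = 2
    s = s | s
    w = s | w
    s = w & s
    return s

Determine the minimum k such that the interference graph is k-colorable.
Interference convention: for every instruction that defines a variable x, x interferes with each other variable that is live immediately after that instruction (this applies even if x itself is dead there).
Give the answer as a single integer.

Answer: 3

Working:
Block summaries:
  b0 def {h,w} use ∅
  b1 def {r} use {w}
  b2 def {h,k} use {h}
  b3 def {r,w} use ∅
  b4 def {s,w} use {w}

Liveness:
  b0: in=∅ out={h,w}
  b1: in={h,w} out={h,w}
  b2: in={h,w} out={w}
  b3: in=∅ out={w}
  b4: in={w} out=∅

Conflict graph:
  h: {k,r,w}
  k: {h,w}
  r: {h,w}
  s: {w}
  w: {h,k,r,s}

Registers:
  clique {h,k,w} ⇒ need ≥ 3
  3-colouring: R0={w}  R1={h,s}  R2={k,r}
  χ = 3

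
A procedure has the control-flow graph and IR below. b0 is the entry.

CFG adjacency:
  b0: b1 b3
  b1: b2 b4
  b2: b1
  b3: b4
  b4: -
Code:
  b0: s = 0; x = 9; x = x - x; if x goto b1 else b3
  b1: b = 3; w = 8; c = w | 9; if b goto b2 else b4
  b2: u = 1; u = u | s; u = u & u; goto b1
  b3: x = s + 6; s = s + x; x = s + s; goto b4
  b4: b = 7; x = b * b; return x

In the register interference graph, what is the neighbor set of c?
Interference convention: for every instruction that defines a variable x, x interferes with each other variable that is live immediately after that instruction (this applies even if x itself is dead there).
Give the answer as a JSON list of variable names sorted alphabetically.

def/use:
  b0 def {s,x} use ∅
  b1 def {b,c,w} use ∅
  b2 def {u} use {s}
  b3 def {s,x} use {s}
  b4 def {b,x} use ∅

Live sets:
  b0: in=∅ out={s}
  b1: in={s} out={s}
  b2: in={s} out={s}
  b3: in={s} out=∅
  b4: in=∅ out=∅

Conflict graph:
  b — {c,s,w}
  c — {b,s}
  s — {b,c,u,w,x}
  u — {s}
  w — {b,s}
  x — {s}

N(c) = ["b", "s"]

Answer: ["b", "s"]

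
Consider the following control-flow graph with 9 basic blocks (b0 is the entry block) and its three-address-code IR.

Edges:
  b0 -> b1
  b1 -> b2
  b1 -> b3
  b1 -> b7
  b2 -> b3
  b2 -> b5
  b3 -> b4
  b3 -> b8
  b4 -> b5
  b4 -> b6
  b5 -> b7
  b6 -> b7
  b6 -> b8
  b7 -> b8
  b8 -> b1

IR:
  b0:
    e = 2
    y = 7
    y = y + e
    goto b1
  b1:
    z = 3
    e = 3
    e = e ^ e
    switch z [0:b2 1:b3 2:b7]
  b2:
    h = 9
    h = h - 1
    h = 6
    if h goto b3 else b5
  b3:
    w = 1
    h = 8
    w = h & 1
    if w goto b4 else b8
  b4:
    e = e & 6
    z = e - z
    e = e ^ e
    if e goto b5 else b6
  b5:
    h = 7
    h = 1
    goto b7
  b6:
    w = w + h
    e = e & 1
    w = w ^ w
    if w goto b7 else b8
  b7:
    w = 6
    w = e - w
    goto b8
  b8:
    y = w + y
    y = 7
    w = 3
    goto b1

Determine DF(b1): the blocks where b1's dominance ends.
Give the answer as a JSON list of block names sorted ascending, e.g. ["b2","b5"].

Answer: ["b1"]

Analysis:
idom tree: b1←b0 b2←b1 b3←b1 b4←b3 b5←b1 b6←b4 b7←b1 b8←b1
Dom∩ at merges:
  b1: preds {b0,b8}: {b0} ∩ {b0,b1,b8} = {b0}; idom=b0
  b3: preds {b1,b2}: {b0,b1} ∩ {b0,b1,b2} = {b0,b1}; idom=b1
  b5: preds {b2,b4}: {b0,b1,b2} ∩ {b0,b1,b3,b4} = {b0,b1}; idom=b1
  b7: preds {b1,b5,b6}: {b0,b1} ∩ {b0,b1,b5} ∩ {b0,b1,b3,b4,b6} = {b0,b1}; idom=b1
  b8: preds {b3,b6,b7}: {b0,b1,b3} ∩ {b0,b1,b3,b4,b6} ∩ {b0,b1,b7} = {b0,b1}; idom=b1

DF walk-up:
  b1←b0: walk · to b0
  b1←b8: walk b8→b1 to b0
  b3←b1: walk · to b1
  b3←b2: walk b2 to b1
  b5←b2: walk b2 to b1
  b5←b4: walk b4→b3 to b1
  b7←b1: walk · to b1
  b7←b5: walk b5 to b1
  b7←b6: walk b6→b4→b3 to b1
  b8←b3: walk b3 to b1
  b8←b6: walk b6→b4→b3 to b1
  b8←b7: walk b7 to b1
  DF(b0)=∅
  DF(b1)={b1}
  DF(b2)={b3,b5}
  DF(b3)={b5,b7,b8}
  DF(b4)={b5,b7,b8}
  DF(b5)={b7}
  DF(b6)={b7,b8}
  DF(b7)={b8}
  DF(b8)={b1}

DF(b1) = ["b1"]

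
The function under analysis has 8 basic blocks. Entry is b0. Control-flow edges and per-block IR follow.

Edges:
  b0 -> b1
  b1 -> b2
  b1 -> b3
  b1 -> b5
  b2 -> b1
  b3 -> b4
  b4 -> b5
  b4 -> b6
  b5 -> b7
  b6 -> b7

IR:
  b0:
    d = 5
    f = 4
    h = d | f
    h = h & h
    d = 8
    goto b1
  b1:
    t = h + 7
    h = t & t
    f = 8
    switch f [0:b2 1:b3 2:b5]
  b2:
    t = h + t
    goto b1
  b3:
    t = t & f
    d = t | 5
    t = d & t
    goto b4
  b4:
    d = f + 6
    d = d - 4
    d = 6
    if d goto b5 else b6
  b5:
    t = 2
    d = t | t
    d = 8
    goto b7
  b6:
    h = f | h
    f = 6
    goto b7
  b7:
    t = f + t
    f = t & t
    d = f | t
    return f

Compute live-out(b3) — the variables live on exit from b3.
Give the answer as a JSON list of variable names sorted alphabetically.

Per-block:
  b0: {d,f,h} / ∅
  b1: {f,h,t} / {h}
  b2: {t} / {h,t}
  b3: {d,t} / {f,t}
  b4: {d} / {f}
  b5: {d,t} / ∅
  b6: {f,h} / {f,h}
  b7: {d,f,t} / {f,t}

Backward fixpoint:
  b0 li=∅ lo={h}
  b1 li={h} lo={f,h,t}
  b2 li={h,t} lo={h}
  b3 li={f,h,t} lo={f,h,t}
  b4 li={f,h,t} lo={f,h,t}
  b5 li={f} lo={f,t}
  b6 li={f,h,t} lo={f,t}
  b7 li={f,t} lo=∅

live-out(b3) = ["f", "h", "t"]

Answer: ["f", "h", "t"]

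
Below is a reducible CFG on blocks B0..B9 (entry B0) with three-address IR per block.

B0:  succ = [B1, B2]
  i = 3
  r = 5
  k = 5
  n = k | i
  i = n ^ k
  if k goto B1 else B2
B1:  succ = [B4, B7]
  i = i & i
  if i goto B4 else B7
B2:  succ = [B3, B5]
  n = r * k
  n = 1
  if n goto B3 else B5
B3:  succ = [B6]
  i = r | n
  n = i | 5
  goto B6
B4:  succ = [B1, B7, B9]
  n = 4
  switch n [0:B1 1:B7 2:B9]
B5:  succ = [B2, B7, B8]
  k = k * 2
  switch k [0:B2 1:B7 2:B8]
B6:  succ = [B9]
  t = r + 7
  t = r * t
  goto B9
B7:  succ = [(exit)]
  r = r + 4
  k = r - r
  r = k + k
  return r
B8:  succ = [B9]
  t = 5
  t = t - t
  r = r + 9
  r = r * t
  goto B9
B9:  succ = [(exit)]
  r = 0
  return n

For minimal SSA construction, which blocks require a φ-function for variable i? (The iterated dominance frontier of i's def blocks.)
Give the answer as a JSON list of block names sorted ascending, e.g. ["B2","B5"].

Answer: ["B1", "B7", "B9"]

Derivation:
idom tree: B1←B0 B2←B0 B3←B2 B4←B1 B5←B2 B6←B3 B7←B0 B8←B5 B9←B0
Dom∩ at merges:
  B1: preds {B0,B4}: {B0} ∩ {B0,B1,B4} = {B0}; idom=B0
  B2: preds {B0,B5}: {B0} ∩ {B0,B2,B5} = {B0}; idom=B0
  B7: preds {B1,B4,B5}: {B0,B1} ∩ {B0,B1,B4} ∩ {B0,B2,B5} = {B0}; idom=B0
  B9: preds {B4,B6,B8}: {B0,B1,B4} ∩ {B0,B2,B3,B6} ∩ {B0,B2,B5,B8} = {B0}; idom=B0

Frontier:
  join B1 pred B0: · stop@B0
  join B1 pred B4: B4→B1 stop@B0
  join B2 pred B0: · stop@B0
  join B2 pred B5: B5→B2 stop@B0
  join B7 pred B1: B1 stop@B0
  join B7 pred B4: B4→B1 stop@B0
  join B7 pred B5: B5→B2 stop@B0
  join B9 pred B4: B4→B1 stop@B0
  join B9 pred B6: B6→B3→B2 stop@B0
  join B9 pred B8: B8→B5→B2 stop@B0
  B0: DF=∅
  B1: DF={B1,B7,B9}
  B2: DF={B2,B7,B9}
  B3: DF={B9}
  B4: DF={B1,B7,B9}
  B5: DF={B2,B7,B9}
  B6: DF={B9}
  B7: DF=∅
  B8: DF={B9}
  B9: DF=∅

φ for i: defs {B0,B1,B3}
  DF⁺ = {B1,B7,B9}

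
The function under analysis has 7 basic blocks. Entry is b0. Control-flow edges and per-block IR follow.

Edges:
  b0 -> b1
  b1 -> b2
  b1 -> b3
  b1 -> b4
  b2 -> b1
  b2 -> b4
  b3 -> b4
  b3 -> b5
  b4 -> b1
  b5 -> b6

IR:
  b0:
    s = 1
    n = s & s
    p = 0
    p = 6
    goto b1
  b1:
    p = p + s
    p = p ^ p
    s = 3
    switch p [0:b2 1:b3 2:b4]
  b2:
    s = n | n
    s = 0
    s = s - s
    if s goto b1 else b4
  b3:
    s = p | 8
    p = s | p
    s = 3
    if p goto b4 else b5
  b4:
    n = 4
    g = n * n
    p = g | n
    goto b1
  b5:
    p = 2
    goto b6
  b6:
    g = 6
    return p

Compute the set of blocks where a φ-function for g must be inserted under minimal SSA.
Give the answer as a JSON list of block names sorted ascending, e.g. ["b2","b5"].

idom tree: b1←b0 b2←b1 b3←b1 b4←b1 b5←b3 b6←b5
Dom at joins:
  b1: preds {b0,b2,b4}: {b0} ∩ {b0,b1,b2} ∩ {b0,b1,b4} = {b0}; idom=b0
  b4: preds {b1,b2,b3}: {b0,b1} ∩ {b0,b1,b2} ∩ {b0,b1,b3} = {b0,b1}; idom=b1

DF walk-up:
  b1←b0: walk · to b0
  b1←b2: walk b2→b1 to b0
  b1←b4: walk b4→b1 to b0
  b4←b1: walk · to b1
  b4←b2: walk b2 to b1
  b4←b3: walk b3 to b1
  b0: DF=∅
  b1: DF={b1}
  b2: DF={b1,b4}
  b3: DF={b4}
  b4: DF={b1}
  b5: DF=∅
  b6: DF=∅

φ for g: defs {b4,b6}
  DF⁺ = {b1}

Answer: ["b1"]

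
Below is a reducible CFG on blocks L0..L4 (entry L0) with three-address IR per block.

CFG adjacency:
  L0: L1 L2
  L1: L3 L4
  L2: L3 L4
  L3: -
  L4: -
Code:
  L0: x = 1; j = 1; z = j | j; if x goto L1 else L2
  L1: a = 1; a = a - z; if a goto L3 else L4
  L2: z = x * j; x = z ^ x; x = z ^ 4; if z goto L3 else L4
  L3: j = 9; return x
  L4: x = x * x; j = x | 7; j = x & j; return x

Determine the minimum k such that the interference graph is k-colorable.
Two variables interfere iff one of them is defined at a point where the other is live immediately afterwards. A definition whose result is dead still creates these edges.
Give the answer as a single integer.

def/use:
  L0: def={j,x,z} ue=∅
  L1: def={a} ue={z}
  L2: def={x,z} ue={j,x}
  L3: def={j} ue={x}
  L4: def={j,x} ue={x}

Backward fixpoint:
  live L0: ∅→{j,x,z}
  live L1: {x,z}→{x}
  live L2: {j,x}→{x}
  live L3: {x}→∅
  live L4: {x}→∅

Conflict graph:
  a — {x,z}
  j — {x,z}
  x — {a,j,z}
  z — {a,j,x}

Colouring:
  {a,x,z} pairwise interfere (3-clique) ⇒ χ ≥ 3
  3-colouring: r0={x}  r1={z}  r2={a,j}
  χ = 3

Answer: 3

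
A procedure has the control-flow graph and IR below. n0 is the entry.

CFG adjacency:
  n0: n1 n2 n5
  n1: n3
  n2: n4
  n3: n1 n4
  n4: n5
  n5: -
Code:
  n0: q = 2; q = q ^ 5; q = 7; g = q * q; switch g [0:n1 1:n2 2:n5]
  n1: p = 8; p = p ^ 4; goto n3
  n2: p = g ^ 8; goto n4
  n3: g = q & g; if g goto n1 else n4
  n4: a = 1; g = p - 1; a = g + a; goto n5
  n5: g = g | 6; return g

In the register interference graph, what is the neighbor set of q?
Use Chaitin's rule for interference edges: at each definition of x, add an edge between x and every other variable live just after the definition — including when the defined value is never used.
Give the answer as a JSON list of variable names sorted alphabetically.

Answer: ["g", "p"]

Working:
def/use:
  n0: def={g,q} ue=∅
  n1: def={p} ue=∅
  n2: def={p} ue={g}
  n3: def={g} ue={g,q}
  n4: def={a,g} ue={p}
  n5: def={g} ue={g}

Liveness:
  n0 li=∅ lo={g,q}
  n1 li={g,q} lo={g,p,q}
  n2 li={g} lo={p}
  n3 li={g,p,q} lo={g,p,q}
  n4 li={p} lo={g}
  n5 li={g} lo=∅

Interfere edges:
  a↔{g,p}
  g↔{a,p,q}
  p↔{a,g,q}
  q↔{g,p}

N(q) = ["g", "p"]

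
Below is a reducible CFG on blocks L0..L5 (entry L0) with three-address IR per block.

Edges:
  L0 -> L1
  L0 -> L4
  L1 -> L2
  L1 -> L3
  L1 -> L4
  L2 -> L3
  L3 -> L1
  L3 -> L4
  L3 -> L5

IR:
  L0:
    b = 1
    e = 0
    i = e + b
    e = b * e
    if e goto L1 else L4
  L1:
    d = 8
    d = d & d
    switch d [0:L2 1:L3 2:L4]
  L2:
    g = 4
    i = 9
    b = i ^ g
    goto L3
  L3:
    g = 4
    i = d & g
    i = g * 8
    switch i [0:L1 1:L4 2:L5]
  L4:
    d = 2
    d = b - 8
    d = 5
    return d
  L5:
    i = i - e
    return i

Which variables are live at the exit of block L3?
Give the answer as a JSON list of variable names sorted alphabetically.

Per-block:
  L0: {b,e,i} / ∅
  L1: {d} / ∅
  L2: {b,g,i} / ∅
  L3: {g,i} / {d}
  L4: {d} / {b}
  L5: {i} / {e,i}

Liveness:
  L0: in=∅ out={b,e}
  L1: in={b,e} out={b,d,e}
  L2: in={d,e} out={b,d,e}
  L3: in={b,d,e} out={b,e,i}
  L4: in={b} out=∅
  L5: in={e,i} out=∅

live-out(L3) = ["b", "e", "i"]

Answer: ["b", "e", "i"]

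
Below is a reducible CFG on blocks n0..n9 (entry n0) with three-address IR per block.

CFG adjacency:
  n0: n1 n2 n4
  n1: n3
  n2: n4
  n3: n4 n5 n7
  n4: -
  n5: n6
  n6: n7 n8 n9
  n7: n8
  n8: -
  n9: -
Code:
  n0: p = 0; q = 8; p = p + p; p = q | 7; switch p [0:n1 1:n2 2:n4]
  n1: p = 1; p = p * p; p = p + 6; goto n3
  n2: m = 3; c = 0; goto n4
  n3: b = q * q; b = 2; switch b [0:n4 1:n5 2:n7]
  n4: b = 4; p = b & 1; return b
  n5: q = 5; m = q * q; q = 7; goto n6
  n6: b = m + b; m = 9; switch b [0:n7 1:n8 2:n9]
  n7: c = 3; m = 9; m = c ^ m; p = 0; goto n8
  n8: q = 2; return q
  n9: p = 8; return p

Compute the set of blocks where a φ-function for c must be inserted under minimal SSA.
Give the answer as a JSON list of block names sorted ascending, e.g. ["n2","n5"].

Answer: ["n4", "n8"]

Analysis:
idom tree: n1←n0 n2←n0 n3←n1 n4←n0 n5←n3 n6←n5 n7←n3 n8←n3 n9←n6
Join-block Dom:
  n4: preds {n0,n2,n3}: {n0} ∩ {n0,n2} ∩ {n0,n1,n3} = {n0}; idom=n0
  n7: preds {n3,n6}: {n0,n1,n3} ∩ {n0,n1,n3,n5,n6} = {n0,n1,n3}; idom=n3
  n8: preds {n6,n7}: {n0,n1,n3,n5,n6} ∩ {n0,n1,n3,n7} = {n0,n1,n3}; idom=n3

DF walk-up:
  n4←n0: walk · to n0
  n4←n2: walk n2 to n0
  n4←n3: walk n3→n1 to n0
  n7←n3: walk · to n3
  n7←n6: walk n6→n5 to n3
  n8←n6: walk n6→n5 to n3
  n8←n7: walk n7 to n3
  DF(n0)=∅
  DF(n1)={n4}
  DF(n2)={n4}
  DF(n3)={n4}
  DF(n4)=∅
  DF(n5)={n7,n8}
  DF(n6)={n7,n8}
  DF(n7)={n8}
  DF(n8)=∅
  DF(n9)=∅

φ for c: defs {n2,n7}
  DF⁺ = {n4,n8}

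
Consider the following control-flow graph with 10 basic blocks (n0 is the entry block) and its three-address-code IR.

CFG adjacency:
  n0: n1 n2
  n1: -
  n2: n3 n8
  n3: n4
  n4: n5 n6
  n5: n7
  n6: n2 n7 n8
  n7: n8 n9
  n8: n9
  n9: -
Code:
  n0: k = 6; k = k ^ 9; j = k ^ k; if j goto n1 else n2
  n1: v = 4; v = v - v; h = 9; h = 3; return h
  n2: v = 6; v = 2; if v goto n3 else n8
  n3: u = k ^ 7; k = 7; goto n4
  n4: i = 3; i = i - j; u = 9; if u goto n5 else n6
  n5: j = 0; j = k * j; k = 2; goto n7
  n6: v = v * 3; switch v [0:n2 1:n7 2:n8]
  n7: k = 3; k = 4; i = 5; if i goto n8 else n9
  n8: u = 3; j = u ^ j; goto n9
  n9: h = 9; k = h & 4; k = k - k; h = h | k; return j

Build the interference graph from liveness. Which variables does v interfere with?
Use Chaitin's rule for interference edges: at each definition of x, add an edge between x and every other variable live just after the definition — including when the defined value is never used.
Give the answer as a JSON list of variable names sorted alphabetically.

Answer: ["i", "j", "k", "u"]

Working:
Block summaries:
  n0: {j,k} / ∅
  n1: {h,v} / ∅
  n2: {v} / ∅
  n3: {k,u} / {k}
  n4: {i,u} / {j}
  n5: {j,k} / {k}
  n6: {v} / {v}
  n7: {i,k} / ∅
  n8: {j,u} / {j}
  n9: {h,k} / {j}

Liveness:
  n0: in=∅ out={j,k}
  n1: in=∅ out=∅
  n2: in={j,k} out={j,k,v}
  n3: in={j,k,v} out={j,k,v}
  n4: in={j,k,v} out={j,k,v}
  n5: in={k} out={j}
  n6: in={j,k,v} out={j,k}
  n7: in={j} out={j}
  n8: in={j} out={j}
  n9: in={j} out=∅

Interfere edges:
  h: {j,k}
  i: {j,k,v}
  j: {h,i,k,u,v}
  k: {h,i,j,u,v}
  u: {j,k,v}
  v: {i,j,k,u}

N(v) = ["i", "j", "k", "u"]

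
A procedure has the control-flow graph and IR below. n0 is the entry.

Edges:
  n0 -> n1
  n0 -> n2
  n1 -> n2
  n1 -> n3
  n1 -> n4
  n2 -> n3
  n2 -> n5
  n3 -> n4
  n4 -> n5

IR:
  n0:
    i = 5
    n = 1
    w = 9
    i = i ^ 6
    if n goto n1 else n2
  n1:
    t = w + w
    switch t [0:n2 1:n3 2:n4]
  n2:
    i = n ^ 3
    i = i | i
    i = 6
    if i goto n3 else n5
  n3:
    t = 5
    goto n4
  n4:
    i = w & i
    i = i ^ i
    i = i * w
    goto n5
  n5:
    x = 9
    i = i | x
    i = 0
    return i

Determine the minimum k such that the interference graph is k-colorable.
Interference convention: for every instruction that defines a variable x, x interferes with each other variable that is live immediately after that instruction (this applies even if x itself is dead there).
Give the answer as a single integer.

Answer: 4

Working:
def/use:
  n0: def={i,n,w} ue=∅
  n1: def={t} ue={w}
  n2: def={i} ue={n}
  n3: def={t} ue=∅
  n4: def={i} ue={i,w}
  n5: def={i,x} ue={i}

Live sets:
  n0: in=∅ out={i,n,w}
  n1: in={i,n,w} out={i,n,w}
  n2: in={n,w} out={i,w}
  n3: in={i,w} out={i,w}
  n4: in={i,w} out={i}
  n5: in={i} out=∅

Interfere edges:
  i — {n,t,w,x}
  n — {i,t,w}
  t — {i,n,w}
  w — {i,n,t}
  x — {i}

Colouring:
  {i,n,t,w} pairwise interfere (4-clique) ⇒ χ ≥ 4
  assign i→R0 n→R1 t→R2 w→R3 x→R1 — no edge inside a register ⇒ χ ≤ 4
  χ = 4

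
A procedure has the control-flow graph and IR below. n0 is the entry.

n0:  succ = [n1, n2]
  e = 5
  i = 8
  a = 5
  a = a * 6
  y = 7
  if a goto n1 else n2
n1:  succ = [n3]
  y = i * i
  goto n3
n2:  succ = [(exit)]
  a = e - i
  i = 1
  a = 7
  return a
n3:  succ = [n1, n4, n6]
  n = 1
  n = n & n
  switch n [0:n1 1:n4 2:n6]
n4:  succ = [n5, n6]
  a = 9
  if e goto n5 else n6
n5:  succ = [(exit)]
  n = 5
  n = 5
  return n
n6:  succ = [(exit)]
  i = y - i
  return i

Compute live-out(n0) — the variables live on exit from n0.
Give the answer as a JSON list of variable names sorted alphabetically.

def/use:
  n0 def {a,e,i,y} use ∅
  n1 def {y} use {i}
  n2 def {a,i} use {e,i}
  n3 def {n} use ∅
  n4 def {a} use {e}
  n5 def {n} use ∅
  n6 def {i} use {i,y}

Liveness:
  n0: in=∅ out={e,i}
  n1: in={e,i} out={e,i,y}
  n2: in={e,i} out=∅
  n3: in={e,i,y} out={e,i,y}
  n4: in={e,i,y} out={i,y}
  n5: in=∅ out=∅
  n6: in={i,y} out=∅

live-out(n0) = ["e", "i"]

Answer: ["e", "i"]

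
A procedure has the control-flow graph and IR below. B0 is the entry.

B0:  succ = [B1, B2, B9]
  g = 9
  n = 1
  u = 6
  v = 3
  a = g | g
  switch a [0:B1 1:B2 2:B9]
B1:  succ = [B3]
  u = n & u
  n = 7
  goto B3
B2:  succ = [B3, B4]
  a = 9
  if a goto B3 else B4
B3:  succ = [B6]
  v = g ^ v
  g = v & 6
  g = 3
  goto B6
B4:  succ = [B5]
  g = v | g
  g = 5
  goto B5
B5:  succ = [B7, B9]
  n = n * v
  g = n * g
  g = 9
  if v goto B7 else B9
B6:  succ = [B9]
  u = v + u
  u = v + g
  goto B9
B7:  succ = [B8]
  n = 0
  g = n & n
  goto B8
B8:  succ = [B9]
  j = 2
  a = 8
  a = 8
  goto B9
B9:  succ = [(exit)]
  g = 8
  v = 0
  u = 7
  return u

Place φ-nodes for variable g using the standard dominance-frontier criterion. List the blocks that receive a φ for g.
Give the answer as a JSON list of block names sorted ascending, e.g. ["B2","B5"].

idom tree: B1←B0 B2←B0 B3←B0 B4←B2 B5←B4 B6←B3 B7←B5 B8←B7 B9←B0
Dom∩ at merges:
  B3: preds {B1,B2}: {B0,B1} ∩ {B0,B2} = {B0}; idom=B0
  B9: preds {B0,B5,B6,B8}: {B0} ∩ {B0,B2,B4,B5} ∩ {B0,B3,B6} ∩ {B0,B2,B4,B5,B7,B8} = {B0}; idom=B0

DF derivation:
  join B3 pred B1: B1 stop@B0
  join B3 pred B2: B2 stop@B0
  join B9 pred B0: · stop@B0
  join B9 pred B5: B5→B4→B2 stop@B0
  join B9 pred B6: B6→B3 stop@B0
  join B9 pred B8: B8→B7→B5→B4→B2 stop@B0
  B0 → ∅
  B1 → {B3}
  B2 → {B3,B9}
  B3 → {B9}
  B4 → {B9}
  B5 → {B9}
  B6 → {B9}
  B7 → {B9}
  B8 → {B9}
  B9 → ∅

φ for g: defs {B0,B3,B4,B5,B7,B9}
  DF⁺ = {B9}

Answer: ["B9"]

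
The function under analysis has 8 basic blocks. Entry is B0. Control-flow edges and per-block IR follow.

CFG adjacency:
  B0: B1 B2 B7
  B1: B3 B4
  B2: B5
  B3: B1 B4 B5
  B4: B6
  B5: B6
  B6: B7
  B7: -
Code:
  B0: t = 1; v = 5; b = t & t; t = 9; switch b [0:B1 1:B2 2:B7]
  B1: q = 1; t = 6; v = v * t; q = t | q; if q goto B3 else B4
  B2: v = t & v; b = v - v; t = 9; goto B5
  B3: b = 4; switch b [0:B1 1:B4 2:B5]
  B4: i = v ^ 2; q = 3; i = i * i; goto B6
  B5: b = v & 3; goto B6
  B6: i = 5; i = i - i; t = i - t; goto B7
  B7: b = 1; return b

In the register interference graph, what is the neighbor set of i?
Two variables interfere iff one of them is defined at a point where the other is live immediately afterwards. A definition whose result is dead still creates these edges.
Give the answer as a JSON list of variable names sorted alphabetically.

Answer: ["q", "t"]

Derivation:
Per-block:
  B0 def {b,t,v} use ∅
  B1 def {q,t,v} use {v}
  B2 def {b,t,v} use {t,v}
  B3 def {b} use ∅
  B4 def {i,q} use {v}
  B5 def {b} use {v}
  B6 def {i,t} use {t}
  B7 def {b} use ∅

Backward fixpoint:
  B0 li=∅ lo={t,v}
  B1 li={v} lo={t,v}
  B2 li={t,v} lo={t,v}
  B3 li={t,v} lo={t,v}
  B4 li={t,v} lo={t}
  B5 li={t,v} lo={t}
  B6 li={t} lo=∅
  B7 li=∅ lo=∅

Conflict graph:
  b — {t,v}
  i — {q,t}
  q — {i,t,v}
  t — {b,i,q,v}
  v — {b,q,t}

N(i) = ["q", "t"]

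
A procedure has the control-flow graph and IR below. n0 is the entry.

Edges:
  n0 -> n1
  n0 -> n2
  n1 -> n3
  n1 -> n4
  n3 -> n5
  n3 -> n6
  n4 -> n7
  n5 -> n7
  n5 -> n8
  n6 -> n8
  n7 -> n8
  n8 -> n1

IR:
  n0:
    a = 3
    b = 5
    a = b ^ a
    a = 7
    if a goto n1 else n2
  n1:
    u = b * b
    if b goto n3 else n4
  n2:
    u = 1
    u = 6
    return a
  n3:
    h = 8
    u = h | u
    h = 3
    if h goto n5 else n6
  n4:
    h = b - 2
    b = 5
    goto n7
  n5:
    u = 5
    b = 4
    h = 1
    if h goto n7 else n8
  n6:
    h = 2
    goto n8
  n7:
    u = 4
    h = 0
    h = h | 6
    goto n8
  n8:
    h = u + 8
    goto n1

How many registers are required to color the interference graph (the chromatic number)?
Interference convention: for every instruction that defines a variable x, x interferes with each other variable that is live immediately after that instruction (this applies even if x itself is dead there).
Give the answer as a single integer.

Answer: 3

Analysis:
Block summaries:
  n0: {a,b} / ∅
  n1: {u} / {b}
  n2: {u} / {a}
  n3: {h,u} / {u}
  n4: {b,h} / {b}
  n5: {b,h,u} / ∅
  n6: {h} / ∅
  n7: {h,u} / ∅
  n8: {h} / {u}

Liveness:
  live n0: ∅→{a,b}
  live n1: {b}→{b,u}
  live n2: {a}→∅
  live n3: {b,u}→{b,u}
  live n4: {b}→{b}
  live n5: ∅→{b,u}
  live n6: {b,u}→{b,u}
  live n7: {b}→{b,u}
  live n8: {b,u}→{b}

Conflict graph:
  a — {b,u}
  b — {a,h,u}
  h — {b,u}
  u — {a,b,h}

Registers:
  lower bound: {a,b,u} mutually conflict ⇒ χ ≥ 3
  assign a→c2 b→c0 h→c2 u→c1 — no edge inside a register ⇒ χ ≤ 3
  χ = 3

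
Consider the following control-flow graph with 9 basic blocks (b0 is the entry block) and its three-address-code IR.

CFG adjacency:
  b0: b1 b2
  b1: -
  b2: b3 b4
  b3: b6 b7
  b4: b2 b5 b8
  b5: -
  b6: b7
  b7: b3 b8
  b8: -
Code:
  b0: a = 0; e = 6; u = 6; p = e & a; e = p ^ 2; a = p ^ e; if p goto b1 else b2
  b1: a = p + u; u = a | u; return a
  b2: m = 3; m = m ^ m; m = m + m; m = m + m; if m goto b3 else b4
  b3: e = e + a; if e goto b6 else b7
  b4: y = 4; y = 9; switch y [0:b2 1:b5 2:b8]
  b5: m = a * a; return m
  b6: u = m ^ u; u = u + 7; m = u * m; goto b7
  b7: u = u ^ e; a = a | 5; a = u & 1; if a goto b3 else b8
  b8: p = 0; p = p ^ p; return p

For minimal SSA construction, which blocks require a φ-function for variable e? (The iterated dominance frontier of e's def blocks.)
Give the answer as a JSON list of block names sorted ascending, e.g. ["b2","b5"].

Answer: ["b3", "b8"]

Derivation:
idom tree: b1←b0 b2←b0 b3←b2 b4←b2 b5←b4 b6←b3 b7←b3 b8←b2
Join-block Dom:
  b2: preds {b0,b4}: {b0} ∩ {b0,b2,b4} = {b0}; idom=b0
  b3: preds {b2,b7}: {b0,b2} ∩ {b0,b2,b3,b7} = {b0,b2}; idom=b2
  b7: preds {b3,b6}: {b0,b2,b3} ∩ {b0,b2,b3,b6} = {b0,b2,b3}; idom=b3
  b8: preds {b4,b7}: {b0,b2,b4} ∩ {b0,b2,b3,b7} = {b0,b2}; idom=b2

DF derivation:
  join b2 pred b0: · stop@b0
  join b2 pred b4: b4→b2 stop@b0
  join b3 pred b2: · stop@b2
  join b3 pred b7: b7→b3 stop@b2
  join b7 pred b3: · stop@b3
  join b7 pred b6: b6 stop@b3
  join b8 pred b4: b4 stop@b2
  join b8 pred b7: b7→b3 stop@b2
  b0 → ∅
  b1 → ∅
  b2 → {b2}
  b3 → {b3,b8}
  b4 → {b2,b8}
  b5 → ∅
  b6 → {b7}
  b7 → {b3,b8}
  b8 → ∅

φ for e: defs {b0,b3}
  DF⁺ = {b3,b8}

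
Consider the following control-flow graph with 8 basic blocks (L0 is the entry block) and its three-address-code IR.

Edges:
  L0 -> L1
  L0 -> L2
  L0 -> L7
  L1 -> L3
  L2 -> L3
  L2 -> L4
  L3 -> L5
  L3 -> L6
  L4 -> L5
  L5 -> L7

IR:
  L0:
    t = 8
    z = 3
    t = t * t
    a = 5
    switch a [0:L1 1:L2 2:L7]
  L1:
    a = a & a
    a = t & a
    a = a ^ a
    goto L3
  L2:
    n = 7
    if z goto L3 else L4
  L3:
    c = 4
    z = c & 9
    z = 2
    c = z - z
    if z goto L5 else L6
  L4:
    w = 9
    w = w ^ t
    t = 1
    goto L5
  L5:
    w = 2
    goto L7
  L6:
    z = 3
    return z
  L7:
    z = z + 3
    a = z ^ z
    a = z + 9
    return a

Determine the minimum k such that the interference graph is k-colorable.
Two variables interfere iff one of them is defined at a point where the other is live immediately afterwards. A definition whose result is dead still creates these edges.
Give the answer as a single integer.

Answer: 3

Analysis:
def/use:
  L0 def {a,t,z} use ∅
  L1 def {a} use {a,t}
  L2 def {n} use {z}
  L3 def {c,z} use ∅
  L4 def {t,w} use {t}
  L5 def {w} use ∅
  L6 def {z} use ∅
  L7 def {a,z} use {z}

Live sets:
  L0: in=∅ out={a,t,z}
  L1: in={a,t} out=∅
  L2: in={t,z} out={t,z}
  L3: in=∅ out={z}
  L4: in={t,z} out={z}
  L5: in={z} out={z}
  L6: in=∅ out=∅
  L7: in={z} out=∅

Interfere edges:
  a↔{t,z}
  c↔{z}
  n↔{t,z}
  t↔{a,n,w,z}
  w↔{t,z}
  z↔{a,c,n,t,w}

Registers:
  clique {a,t,z} ⇒ need ≥ 3
  3-colouring: c0={z}  c1={c,t}  c2={a,n,w}
  χ = 3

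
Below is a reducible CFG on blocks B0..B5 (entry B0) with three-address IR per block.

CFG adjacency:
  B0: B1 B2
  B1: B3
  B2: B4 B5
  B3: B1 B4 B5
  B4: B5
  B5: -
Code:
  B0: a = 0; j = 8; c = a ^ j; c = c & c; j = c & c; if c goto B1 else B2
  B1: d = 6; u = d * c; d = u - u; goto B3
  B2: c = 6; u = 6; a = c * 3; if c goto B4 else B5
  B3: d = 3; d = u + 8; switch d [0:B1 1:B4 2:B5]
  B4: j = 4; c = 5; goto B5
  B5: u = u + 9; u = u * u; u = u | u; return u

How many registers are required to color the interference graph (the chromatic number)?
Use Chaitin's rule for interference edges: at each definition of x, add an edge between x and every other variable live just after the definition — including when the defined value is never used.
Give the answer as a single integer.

Answer: 4

Derivation:
Per-block:
  B0 def {a,c,j} use ∅
  B1 def {d,u} use {c}
  B2 def {a,c,u} use ∅
  B3 def {d} use {u}
  B4 def {c,j} use ∅
  B5 def {u} use {u}

Live sets:
  B0 li=∅ lo={c}
  B1 li={c} lo={c,u}
  B2 li=∅ lo={u}
  B3 li={c,u} lo={c,u}
  B4 li={u} lo={u}
  B5 li={u} lo=∅

Conflict graph:
  a: {c,j,u}
  c: {a,d,j,u}
  d: {c,u}
  j: {a,c,u}
  u: {a,c,d,j}

Chromatic number:
  clique {a,c,j,u} ⇒ need ≥ 4
  4-colouring: c0={c}  c1={u}  c2={a,d}  c3={j}
  χ = 4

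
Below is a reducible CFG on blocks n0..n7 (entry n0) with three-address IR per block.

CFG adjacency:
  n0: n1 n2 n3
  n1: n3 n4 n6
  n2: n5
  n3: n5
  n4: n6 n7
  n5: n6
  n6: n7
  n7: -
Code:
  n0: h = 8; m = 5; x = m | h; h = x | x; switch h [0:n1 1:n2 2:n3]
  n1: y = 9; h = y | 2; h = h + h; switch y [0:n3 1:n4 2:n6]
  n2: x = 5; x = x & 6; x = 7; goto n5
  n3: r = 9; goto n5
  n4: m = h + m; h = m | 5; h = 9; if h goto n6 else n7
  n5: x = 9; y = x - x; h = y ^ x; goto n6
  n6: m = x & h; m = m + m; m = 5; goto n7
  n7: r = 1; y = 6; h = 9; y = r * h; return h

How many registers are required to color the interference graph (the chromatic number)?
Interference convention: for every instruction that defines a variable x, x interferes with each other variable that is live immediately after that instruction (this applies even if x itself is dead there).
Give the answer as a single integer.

Answer: 4

Analysis:
def/use:
  n0: {h,m,x} / ∅
  n1: {h,y} / ∅
  n2: {x} / ∅
  n3: {r} / ∅
  n4: {h,m} / {h,m}
  n5: {h,x,y} / ∅
  n6: {m} / {h,x}
  n7: {h,r,y} / ∅

Liveness:
  n0: in=∅ out={m,x}
  n1: in={m,x} out={h,m,x}
  n2: in=∅ out=∅
  n3: in=∅ out=∅
  n4: in={h,m,x} out={h,x}
  n5: in=∅ out={h,x}
  n6: in={h,x} out=∅
  n7: in=∅ out=∅

Conflict graph:
  h: {m,r,x,y}
  m: {h,x,y}
  r: {h,y}
  x: {h,m,y}
  y: {h,m,r,x}

Registers:
  lower bound: {h,m,x,y} mutually conflict ⇒ χ ≥ 4
  4-colouring: c0={h}  c1={y}  c2={m,r}  c3={x}
  χ = 4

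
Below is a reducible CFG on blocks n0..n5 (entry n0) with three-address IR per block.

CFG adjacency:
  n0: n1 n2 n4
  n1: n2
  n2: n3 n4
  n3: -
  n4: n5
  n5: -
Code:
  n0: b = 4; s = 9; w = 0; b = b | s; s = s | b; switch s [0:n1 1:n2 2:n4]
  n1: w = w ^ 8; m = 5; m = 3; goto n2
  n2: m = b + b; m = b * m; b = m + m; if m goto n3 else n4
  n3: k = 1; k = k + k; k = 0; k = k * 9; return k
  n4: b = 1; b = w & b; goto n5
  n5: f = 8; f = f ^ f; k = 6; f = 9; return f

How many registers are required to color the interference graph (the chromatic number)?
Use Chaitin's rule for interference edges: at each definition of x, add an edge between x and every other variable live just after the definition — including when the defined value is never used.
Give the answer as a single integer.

Answer: 3

Working:
def/use:
  n0: {b,s,w} / ∅
  n1: {m,w} / {w}
  n2: {b,m} / {b}
  n3: {k} / ∅
  n4: {b} / {w}
  n5: {f,k} / ∅

Live sets:
  n0 li=∅ lo={b,w}
  n1 li={b,w} lo={b,w}
  n2 li={b,w} lo={w}
  n3 li=∅ lo=∅
  n4 li={w} lo=∅
  n5 li=∅ lo=∅

Interfere edges:
  b↔{m,s,w}
  f↔∅
  k↔∅
  m↔{b,w}
  s↔{b,w}
  w↔{b,m,s}

Chromatic number:
  {b,m,w} pairwise interfere (3-clique) ⇒ χ ≥ 3
  3-colouring: R0={b,f,k}  R1={w}  R2={m,s}
  χ = 3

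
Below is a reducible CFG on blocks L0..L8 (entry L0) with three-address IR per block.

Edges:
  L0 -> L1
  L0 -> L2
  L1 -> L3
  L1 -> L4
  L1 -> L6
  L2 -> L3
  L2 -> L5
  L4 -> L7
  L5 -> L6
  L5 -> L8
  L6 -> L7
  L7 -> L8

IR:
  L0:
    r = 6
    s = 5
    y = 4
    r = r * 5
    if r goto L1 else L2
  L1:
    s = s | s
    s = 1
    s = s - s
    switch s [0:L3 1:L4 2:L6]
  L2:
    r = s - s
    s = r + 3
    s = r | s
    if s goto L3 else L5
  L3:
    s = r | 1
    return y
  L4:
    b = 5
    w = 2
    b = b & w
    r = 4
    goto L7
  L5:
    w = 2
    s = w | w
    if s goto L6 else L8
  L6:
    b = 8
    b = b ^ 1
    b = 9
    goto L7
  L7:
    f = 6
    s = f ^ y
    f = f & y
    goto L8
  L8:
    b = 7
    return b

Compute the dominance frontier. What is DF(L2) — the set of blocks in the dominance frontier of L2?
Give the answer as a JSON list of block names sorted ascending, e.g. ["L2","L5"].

idom tree: L1←L0 L2←L0 L3←L0 L4←L1 L5←L2 L6←L0 L7←L0 L8←L0
Dom at joins:
  L3: preds {L1,L2}: {L0,L1} ∩ {L0,L2} = {L0}; idom=L0
  L6: preds {L1,L5}: {L0,L1} ∩ {L0,L2,L5} = {L0}; idom=L0
  L7: preds {L4,L6}: {L0,L1,L4} ∩ {L0,L6} = {L0}; idom=L0
  L8: preds {L5,L7}: {L0,L2,L5} ∩ {L0,L7} = {L0}; idom=L0

DF walk-up:
  join L3 pred L1: L1 stop@L0
  join L3 pred L2: L2 stop@L0
  join L6 pred L1: L1 stop@L0
  join L6 pred L5: L5→L2 stop@L0
  join L7 pred L4: L4→L1 stop@L0
  join L7 pred L6: L6 stop@L0
  join L8 pred L5: L5→L2 stop@L0
  join L8 pred L7: L7 stop@L0
  L0 → ∅
  L1 → {L3,L6,L7}
  L2 → {L3,L6,L8}
  L3 → ∅
  L4 → {L7}
  L5 → {L6,L8}
  L6 → {L7}
  L7 → {L8}
  L8 → ∅

DF(L2) = ["L3", "L6", "L8"]

Answer: ["L3", "L6", "L8"]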